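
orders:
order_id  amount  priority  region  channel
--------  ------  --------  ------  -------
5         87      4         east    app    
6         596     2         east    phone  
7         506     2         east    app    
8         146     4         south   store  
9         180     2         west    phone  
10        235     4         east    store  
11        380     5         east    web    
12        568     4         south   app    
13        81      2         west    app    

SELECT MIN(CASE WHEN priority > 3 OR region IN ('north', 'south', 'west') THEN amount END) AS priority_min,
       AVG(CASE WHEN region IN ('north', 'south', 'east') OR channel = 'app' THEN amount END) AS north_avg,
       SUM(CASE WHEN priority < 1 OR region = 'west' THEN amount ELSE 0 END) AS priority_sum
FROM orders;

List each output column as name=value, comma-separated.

priority_min=81, north_avg=324.875, priority_sum=261

[priority_min: priority > 3 OR region IN ('north', 'south', 'west')]
order_id=5: ✓ → 87
order_id=6: ✗
order_id=7: ✗
order_id=8: ✓ → 146
order_id=9: ✓ → 180
order_id=10: ✓ → 235
order_id=11: ✓ → 380
order_id=12: ✓ → 568
order_id=13: ✓ → 81
priority_min = MIN(87, 146, 180, 235, 380, 568, 81) = 81
—
[north_avg: region IN ('north', 'south', 'east') OR channel = 'app']
order_id=5: ✓ → 87
order_id=6: ✓ → 596
order_id=7: ✓ → 506
order_id=8: ✓ → 146
order_id=9: ✗
order_id=10: ✓ → 235
order_id=11: ✓ → 380
order_id=12: ✓ → 568
order_id=13: ✓ → 81
north_avg = (87 + 596 + 506 + 146 + 235 + 380 + 568 + 81) / 8 = 324.875
—
[priority_sum: priority < 1 OR region = 'west']
order_id=5: ✗
order_id=6: ✗
order_id=7: ✗
order_id=8: ✗
order_id=9: ✓ → 180
order_id=10: ✗
order_id=11: ✗
order_id=12: ✗
order_id=13: ✓ → 81
priority_sum = 180 + 81 = 261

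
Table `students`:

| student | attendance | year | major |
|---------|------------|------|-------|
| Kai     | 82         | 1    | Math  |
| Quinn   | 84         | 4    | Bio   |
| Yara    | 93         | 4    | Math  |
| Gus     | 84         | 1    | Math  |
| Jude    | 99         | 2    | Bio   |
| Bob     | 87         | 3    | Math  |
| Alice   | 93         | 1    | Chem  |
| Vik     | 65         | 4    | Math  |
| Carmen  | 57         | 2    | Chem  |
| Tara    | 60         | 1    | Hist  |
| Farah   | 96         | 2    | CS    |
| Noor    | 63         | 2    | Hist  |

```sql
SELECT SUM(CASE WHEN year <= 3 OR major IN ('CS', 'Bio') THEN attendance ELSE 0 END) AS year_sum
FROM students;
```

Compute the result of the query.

student=Kai: ✓ → 82
student=Quinn: ✓ → 84
student=Yara: ✗
student=Gus: ✓ → 84
student=Jude: ✓ → 99
student=Bob: ✓ → 87
student=Alice: ✓ → 93
student=Vik: ✗
student=Carmen: ✓ → 57
student=Tara: ✓ → 60
student=Farah: ✓ → 96
student=Noor: ✓ → 63
year_sum = 82 + 84 + 84 + 99 + 87 + 93 + 57 + 60 + 96 + 63 = 805

805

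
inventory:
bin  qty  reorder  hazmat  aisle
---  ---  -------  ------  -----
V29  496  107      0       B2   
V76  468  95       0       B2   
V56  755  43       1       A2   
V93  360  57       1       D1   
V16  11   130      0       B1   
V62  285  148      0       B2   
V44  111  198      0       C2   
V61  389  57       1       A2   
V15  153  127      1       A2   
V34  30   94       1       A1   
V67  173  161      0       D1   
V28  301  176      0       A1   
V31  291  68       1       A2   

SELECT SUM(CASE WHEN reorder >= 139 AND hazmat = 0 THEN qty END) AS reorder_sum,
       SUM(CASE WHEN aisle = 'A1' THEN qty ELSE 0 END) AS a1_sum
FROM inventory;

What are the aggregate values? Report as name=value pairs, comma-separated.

reorder_sum=870, a1_sum=331

[reorder_sum: reorder >= 139 AND hazmat = 0]
bin=V29: ✗
bin=V76: ✗
bin=V56: ✗
bin=V93: ✗
bin=V16: ✗
bin=V62: ✓ → 285
bin=V44: ✓ → 111
bin=V61: ✗
bin=V15: ✗
bin=V34: ✗
bin=V67: ✓ → 173
bin=V28: ✓ → 301
bin=V31: ✗
reorder_sum = 285 + 111 + 173 + 301 = 870
—
[a1_sum: aisle = 'A1']
bin=V29: ✗
bin=V76: ✗
bin=V56: ✗
bin=V93: ✗
bin=V16: ✗
bin=V62: ✗
bin=V44: ✗
bin=V61: ✗
bin=V15: ✗
bin=V34: ✓ → 30
bin=V67: ✗
bin=V28: ✓ → 301
bin=V31: ✗
a1_sum = 30 + 301 = 331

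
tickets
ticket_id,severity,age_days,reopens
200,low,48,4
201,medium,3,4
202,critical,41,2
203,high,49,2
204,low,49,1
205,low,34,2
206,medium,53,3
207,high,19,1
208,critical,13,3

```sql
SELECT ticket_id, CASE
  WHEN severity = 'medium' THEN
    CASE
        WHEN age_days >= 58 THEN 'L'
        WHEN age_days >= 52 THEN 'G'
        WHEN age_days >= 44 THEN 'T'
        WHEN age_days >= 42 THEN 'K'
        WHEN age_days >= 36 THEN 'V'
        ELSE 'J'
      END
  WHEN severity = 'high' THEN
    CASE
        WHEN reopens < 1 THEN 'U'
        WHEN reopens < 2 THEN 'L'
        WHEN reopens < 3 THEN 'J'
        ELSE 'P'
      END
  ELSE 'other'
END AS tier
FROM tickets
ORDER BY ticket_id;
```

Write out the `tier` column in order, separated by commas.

ticket_id=200: severity='low' → outer ELSE → other
ticket_id=201: severity='medium' → inner[ELSE] → J
ticket_id=202: severity='critical' → outer ELSE → other
ticket_id=203: severity='high' → inner[reopens < 3] → J
ticket_id=204: severity='low' → outer ELSE → other
ticket_id=205: severity='low' → outer ELSE → other
ticket_id=206: severity='medium' → inner[age_days >= 52] → G
ticket_id=207: severity='high' → inner[reopens < 2] → L
ticket_id=208: severity='critical' → outer ELSE → other

other, J, other, J, other, other, G, L, other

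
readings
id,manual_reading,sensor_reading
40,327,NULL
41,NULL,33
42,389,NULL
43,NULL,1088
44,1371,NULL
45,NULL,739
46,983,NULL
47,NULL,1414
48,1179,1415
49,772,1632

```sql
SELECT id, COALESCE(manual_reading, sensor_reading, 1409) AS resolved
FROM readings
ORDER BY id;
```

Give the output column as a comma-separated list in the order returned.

327, 33, 389, 1088, 1371, 739, 983, 1414, 1179, 772

id=40: manual_reading=327 → 327
id=41: manual_reading=NULL, sensor_reading=33 → 33
id=42: manual_reading=389 → 389
id=43: manual_reading=NULL, sensor_reading=1088 → 1088
id=44: manual_reading=1371 → 1371
id=45: manual_reading=NULL, sensor_reading=739 → 739
id=46: manual_reading=983 → 983
id=47: manual_reading=NULL, sensor_reading=1414 → 1414
id=48: manual_reading=1179 → 1179
id=49: manual_reading=772 → 772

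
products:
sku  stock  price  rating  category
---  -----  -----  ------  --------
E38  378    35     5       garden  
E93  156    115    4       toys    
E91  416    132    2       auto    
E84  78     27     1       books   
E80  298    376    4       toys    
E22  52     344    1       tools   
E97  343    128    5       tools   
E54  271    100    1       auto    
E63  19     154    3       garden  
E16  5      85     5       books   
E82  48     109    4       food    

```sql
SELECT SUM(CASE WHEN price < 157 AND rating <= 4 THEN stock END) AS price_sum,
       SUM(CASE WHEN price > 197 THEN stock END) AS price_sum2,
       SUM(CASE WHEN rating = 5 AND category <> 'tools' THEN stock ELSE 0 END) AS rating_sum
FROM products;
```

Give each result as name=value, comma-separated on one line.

price_sum=988, price_sum2=350, rating_sum=383

[price_sum: price < 157 AND rating <= 4]
sku=E38: ✗
sku=E93: ✓ → 156
sku=E91: ✓ → 416
sku=E84: ✓ → 78
sku=E80: ✗
sku=E22: ✗
sku=E97: ✗
sku=E54: ✓ → 271
sku=E63: ✓ → 19
sku=E16: ✗
sku=E82: ✓ → 48
price_sum = 156 + 416 + 78 + 271 + 19 + 48 = 988
—
[price_sum2: price > 197]
sku=E38: ✗
sku=E93: ✗
sku=E91: ✗
sku=E84: ✗
sku=E80: ✓ → 298
sku=E22: ✓ → 52
sku=E97: ✗
sku=E54: ✗
sku=E63: ✗
sku=E16: ✗
sku=E82: ✗
price_sum2 = 298 + 52 = 350
—
[rating_sum: rating = 5 AND category <> 'tools']
sku=E38: ✓ → 378
sku=E93: ✗
sku=E91: ✗
sku=E84: ✗
sku=E80: ✗
sku=E22: ✗
sku=E97: ✗
sku=E54: ✗
sku=E63: ✗
sku=E16: ✓ → 5
sku=E82: ✗
rating_sum = 378 + 5 = 383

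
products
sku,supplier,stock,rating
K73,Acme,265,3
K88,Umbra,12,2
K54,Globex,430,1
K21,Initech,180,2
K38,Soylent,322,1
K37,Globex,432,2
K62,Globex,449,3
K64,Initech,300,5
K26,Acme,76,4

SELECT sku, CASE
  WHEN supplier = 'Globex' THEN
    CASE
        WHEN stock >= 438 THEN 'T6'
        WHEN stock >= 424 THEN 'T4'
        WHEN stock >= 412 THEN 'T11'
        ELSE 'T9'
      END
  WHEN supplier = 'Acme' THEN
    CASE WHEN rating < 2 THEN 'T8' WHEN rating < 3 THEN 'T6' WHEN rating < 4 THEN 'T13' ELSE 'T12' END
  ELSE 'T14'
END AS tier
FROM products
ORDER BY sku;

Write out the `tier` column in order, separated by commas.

sku=K21: supplier='Initech' → outer ELSE → T14
sku=K26: supplier='Acme' → inner[ELSE] → T12
sku=K37: supplier='Globex' → inner[stock >= 424] → T4
sku=K38: supplier='Soylent' → outer ELSE → T14
sku=K54: supplier='Globex' → inner[stock >= 424] → T4
sku=K62: supplier='Globex' → inner[stock >= 438] → T6
sku=K64: supplier='Initech' → outer ELSE → T14
sku=K73: supplier='Acme' → inner[rating < 4] → T13
sku=K88: supplier='Umbra' → outer ELSE → T14

T14, T12, T4, T14, T4, T6, T14, T13, T14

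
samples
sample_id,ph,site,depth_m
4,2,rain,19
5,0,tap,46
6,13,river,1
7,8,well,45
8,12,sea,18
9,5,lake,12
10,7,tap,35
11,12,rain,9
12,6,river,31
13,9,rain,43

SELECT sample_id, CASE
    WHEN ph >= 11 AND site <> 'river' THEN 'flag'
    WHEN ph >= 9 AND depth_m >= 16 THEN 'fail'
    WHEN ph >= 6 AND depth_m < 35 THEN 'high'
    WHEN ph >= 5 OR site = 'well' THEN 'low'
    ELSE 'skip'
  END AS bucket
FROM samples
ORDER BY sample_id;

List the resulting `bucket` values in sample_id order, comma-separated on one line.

sample_id=4: ELSE → skip
sample_id=5: ELSE → skip
sample_id=6: ph >= 6 AND depth_m < 35 → high
sample_id=7: ph >= 5 OR site = 'well' → low
sample_id=8: ph >= 11 AND site <> 'river' → flag
sample_id=9: ph >= 5 OR site = 'well' → low
sample_id=10: ph >= 5 OR site = 'well' → low
sample_id=11: ph >= 11 AND site <> 'river' → flag
sample_id=12: ph >= 6 AND depth_m < 35 → high
sample_id=13: ph >= 9 AND depth_m >= 16 → fail

skip, skip, high, low, flag, low, low, flag, high, fail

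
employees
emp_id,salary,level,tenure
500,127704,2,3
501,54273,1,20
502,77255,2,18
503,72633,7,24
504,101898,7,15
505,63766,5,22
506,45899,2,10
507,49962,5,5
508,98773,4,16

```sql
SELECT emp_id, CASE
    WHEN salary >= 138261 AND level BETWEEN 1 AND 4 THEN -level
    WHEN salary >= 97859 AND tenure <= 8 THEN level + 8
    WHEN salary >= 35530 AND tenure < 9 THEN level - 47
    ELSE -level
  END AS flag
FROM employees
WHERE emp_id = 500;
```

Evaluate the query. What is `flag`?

10

emp_id = 500: salary=127704, level=2, tenure=3.
salary >= 138261 AND level BETWEEN 1 AND 4 → false
salary >= 97859 AND tenure <= 8 → true → 10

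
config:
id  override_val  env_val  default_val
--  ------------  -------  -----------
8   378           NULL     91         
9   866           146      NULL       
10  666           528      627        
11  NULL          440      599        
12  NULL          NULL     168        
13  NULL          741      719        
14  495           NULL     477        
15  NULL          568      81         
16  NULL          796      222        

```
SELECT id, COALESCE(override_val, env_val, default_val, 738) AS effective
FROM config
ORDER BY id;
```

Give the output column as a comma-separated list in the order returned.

378, 866, 666, 440, 168, 741, 495, 568, 796

id=8: override_val=378 → 378
id=9: override_val=866 → 866
id=10: override_val=666 → 666
id=11: override_val=NULL, env_val=440 → 440
id=12: override_val=NULL, env_val=NULL, default_val=168 → 168
id=13: override_val=NULL, env_val=741 → 741
id=14: override_val=495 → 495
id=15: override_val=NULL, env_val=568 → 568
id=16: override_val=NULL, env_val=796 → 796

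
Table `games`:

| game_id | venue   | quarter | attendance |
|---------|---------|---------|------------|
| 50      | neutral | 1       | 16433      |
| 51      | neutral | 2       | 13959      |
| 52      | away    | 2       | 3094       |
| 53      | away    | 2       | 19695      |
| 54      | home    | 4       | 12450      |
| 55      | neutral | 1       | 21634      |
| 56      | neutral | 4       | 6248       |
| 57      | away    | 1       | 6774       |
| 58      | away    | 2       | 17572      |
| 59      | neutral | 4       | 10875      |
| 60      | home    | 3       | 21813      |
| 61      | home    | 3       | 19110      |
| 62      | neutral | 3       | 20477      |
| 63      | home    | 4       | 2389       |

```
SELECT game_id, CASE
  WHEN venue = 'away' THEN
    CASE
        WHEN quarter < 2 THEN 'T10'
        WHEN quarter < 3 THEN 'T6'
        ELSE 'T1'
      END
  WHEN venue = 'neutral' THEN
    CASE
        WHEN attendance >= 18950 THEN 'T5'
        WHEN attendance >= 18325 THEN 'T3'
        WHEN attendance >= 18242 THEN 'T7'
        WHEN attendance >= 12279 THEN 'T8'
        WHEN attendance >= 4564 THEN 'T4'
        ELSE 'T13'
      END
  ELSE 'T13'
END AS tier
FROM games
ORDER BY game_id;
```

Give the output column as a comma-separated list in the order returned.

game_id=50: venue='neutral' → inner[attendance >= 12279] → T8
game_id=51: venue='neutral' → inner[attendance >= 12279] → T8
game_id=52: venue='away' → inner[quarter < 3] → T6
game_id=53: venue='away' → inner[quarter < 3] → T6
game_id=54: venue='home' → outer ELSE → T13
game_id=55: venue='neutral' → inner[attendance >= 18950] → T5
game_id=56: venue='neutral' → inner[attendance >= 4564] → T4
game_id=57: venue='away' → inner[quarter < 2] → T10
game_id=58: venue='away' → inner[quarter < 3] → T6
game_id=59: venue='neutral' → inner[attendance >= 4564] → T4
game_id=60: venue='home' → outer ELSE → T13
game_id=61: venue='home' → outer ELSE → T13
game_id=62: venue='neutral' → inner[attendance >= 18950] → T5
game_id=63: venue='home' → outer ELSE → T13

T8, T8, T6, T6, T13, T5, T4, T10, T6, T4, T13, T13, T5, T13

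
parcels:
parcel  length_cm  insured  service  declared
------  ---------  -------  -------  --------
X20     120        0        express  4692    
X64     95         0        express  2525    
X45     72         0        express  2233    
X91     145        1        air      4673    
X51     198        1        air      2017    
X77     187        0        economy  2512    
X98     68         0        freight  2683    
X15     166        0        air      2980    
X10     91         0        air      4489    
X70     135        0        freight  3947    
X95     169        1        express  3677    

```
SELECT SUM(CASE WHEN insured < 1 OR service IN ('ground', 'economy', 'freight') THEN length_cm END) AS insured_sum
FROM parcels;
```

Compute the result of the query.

934

parcel=X20: ✓ → 120
parcel=X64: ✓ → 95
parcel=X45: ✓ → 72
parcel=X91: ✗
parcel=X51: ✗
parcel=X77: ✓ → 187
parcel=X98: ✓ → 68
parcel=X15: ✓ → 166
parcel=X10: ✓ → 91
parcel=X70: ✓ → 135
parcel=X95: ✗
insured_sum = 120 + 95 + 72 + 187 + 68 + 166 + 91 + 135 = 934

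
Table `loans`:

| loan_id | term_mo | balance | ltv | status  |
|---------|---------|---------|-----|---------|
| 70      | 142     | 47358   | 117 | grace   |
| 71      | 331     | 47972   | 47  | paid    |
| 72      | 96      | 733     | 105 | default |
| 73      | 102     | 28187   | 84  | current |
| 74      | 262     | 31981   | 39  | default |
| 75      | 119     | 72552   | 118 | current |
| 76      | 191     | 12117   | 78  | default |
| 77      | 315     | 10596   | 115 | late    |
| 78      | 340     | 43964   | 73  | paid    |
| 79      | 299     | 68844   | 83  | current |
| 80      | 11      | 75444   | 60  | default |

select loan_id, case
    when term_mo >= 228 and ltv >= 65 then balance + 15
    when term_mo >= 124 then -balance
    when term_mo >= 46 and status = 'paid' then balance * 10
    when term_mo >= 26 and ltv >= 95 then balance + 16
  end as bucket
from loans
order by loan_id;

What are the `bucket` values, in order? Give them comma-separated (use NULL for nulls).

loan_id=70: term_mo >= 124 → -47358
loan_id=71: term_mo >= 124 → -47972
loan_id=72: term_mo >= 26 and ltv >= 95 → 749
loan_id=73: (no match → NULL) → NULL
loan_id=74: term_mo >= 124 → -31981
loan_id=75: term_mo >= 26 and ltv >= 95 → 72568
loan_id=76: term_mo >= 124 → -12117
loan_id=77: term_mo >= 228 and ltv >= 65 → 10611
loan_id=78: term_mo >= 228 and ltv >= 65 → 43979
loan_id=79: term_mo >= 228 and ltv >= 65 → 68859
loan_id=80: (no match → NULL) → NULL

-47358, -47972, 749, NULL, -31981, 72568, -12117, 10611, 43979, 68859, NULL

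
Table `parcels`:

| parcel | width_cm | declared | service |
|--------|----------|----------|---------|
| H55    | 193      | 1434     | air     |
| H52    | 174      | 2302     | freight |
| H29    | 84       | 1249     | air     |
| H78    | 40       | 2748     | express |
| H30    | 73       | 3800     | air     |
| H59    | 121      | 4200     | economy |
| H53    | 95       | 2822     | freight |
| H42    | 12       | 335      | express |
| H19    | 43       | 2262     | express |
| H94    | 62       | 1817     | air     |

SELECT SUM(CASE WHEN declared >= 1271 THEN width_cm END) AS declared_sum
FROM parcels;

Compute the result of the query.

801

parcel=H55: ✓ → 193
parcel=H52: ✓ → 174
parcel=H29: ✗
parcel=H78: ✓ → 40
parcel=H30: ✓ → 73
parcel=H59: ✓ → 121
parcel=H53: ✓ → 95
parcel=H42: ✗
parcel=H19: ✓ → 43
parcel=H94: ✓ → 62
declared_sum = 193 + 174 + 40 + 73 + 121 + 95 + 43 + 62 = 801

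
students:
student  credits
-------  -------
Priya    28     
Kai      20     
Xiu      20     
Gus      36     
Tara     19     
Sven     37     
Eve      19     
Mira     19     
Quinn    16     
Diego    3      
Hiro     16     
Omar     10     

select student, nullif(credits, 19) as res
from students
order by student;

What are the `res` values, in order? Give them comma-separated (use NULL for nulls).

student=Diego: credits=3 vs 19: differ → 3
student=Eve: credits=19 vs 19: equal → NULL
student=Gus: credits=36 vs 19: differ → 36
student=Hiro: credits=16 vs 19: differ → 16
student=Kai: credits=20 vs 19: differ → 20
student=Mira: credits=19 vs 19: equal → NULL
student=Omar: credits=10 vs 19: differ → 10
student=Priya: credits=28 vs 19: differ → 28
student=Quinn: credits=16 vs 19: differ → 16
student=Sven: credits=37 vs 19: differ → 37
student=Tara: credits=19 vs 19: equal → NULL
student=Xiu: credits=20 vs 19: differ → 20

3, NULL, 36, 16, 20, NULL, 10, 28, 16, 37, NULL, 20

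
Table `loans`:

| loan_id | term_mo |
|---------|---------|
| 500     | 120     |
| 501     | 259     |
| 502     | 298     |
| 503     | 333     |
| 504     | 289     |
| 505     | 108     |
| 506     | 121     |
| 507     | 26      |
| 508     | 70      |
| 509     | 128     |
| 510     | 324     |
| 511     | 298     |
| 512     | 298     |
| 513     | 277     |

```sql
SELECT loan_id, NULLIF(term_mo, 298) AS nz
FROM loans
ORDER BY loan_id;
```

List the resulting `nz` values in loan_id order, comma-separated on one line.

120, 259, NULL, 333, 289, 108, 121, 26, 70, 128, 324, NULL, NULL, 277

loan_id=500: term_mo=120 vs 298: differ → 120
loan_id=501: term_mo=259 vs 298: differ → 259
loan_id=502: term_mo=298 vs 298: equal → NULL
loan_id=503: term_mo=333 vs 298: differ → 333
loan_id=504: term_mo=289 vs 298: differ → 289
loan_id=505: term_mo=108 vs 298: differ → 108
loan_id=506: term_mo=121 vs 298: differ → 121
loan_id=507: term_mo=26 vs 298: differ → 26
loan_id=508: term_mo=70 vs 298: differ → 70
loan_id=509: term_mo=128 vs 298: differ → 128
loan_id=510: term_mo=324 vs 298: differ → 324
loan_id=511: term_mo=298 vs 298: equal → NULL
loan_id=512: term_mo=298 vs 298: equal → NULL
loan_id=513: term_mo=277 vs 298: differ → 277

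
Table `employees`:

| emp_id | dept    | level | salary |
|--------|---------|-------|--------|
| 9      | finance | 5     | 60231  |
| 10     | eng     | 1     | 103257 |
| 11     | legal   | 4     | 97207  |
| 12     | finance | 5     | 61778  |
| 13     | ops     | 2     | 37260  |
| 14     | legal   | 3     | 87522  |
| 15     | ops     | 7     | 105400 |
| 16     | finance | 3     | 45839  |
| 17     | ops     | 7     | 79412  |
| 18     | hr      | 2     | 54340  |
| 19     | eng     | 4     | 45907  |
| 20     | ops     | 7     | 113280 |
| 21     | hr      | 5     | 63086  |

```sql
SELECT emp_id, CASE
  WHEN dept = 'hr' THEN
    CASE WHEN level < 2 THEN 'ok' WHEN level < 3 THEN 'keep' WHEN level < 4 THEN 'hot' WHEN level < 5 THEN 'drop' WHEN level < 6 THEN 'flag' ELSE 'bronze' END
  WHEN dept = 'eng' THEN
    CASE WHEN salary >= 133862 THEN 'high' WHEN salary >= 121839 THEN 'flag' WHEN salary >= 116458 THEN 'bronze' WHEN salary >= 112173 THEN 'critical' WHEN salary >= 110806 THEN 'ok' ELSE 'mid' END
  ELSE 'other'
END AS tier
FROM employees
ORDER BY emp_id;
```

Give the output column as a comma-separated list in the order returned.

other, mid, other, other, other, other, other, other, other, keep, mid, other, flag

emp_id=9: dept='finance' → outer ELSE → other
emp_id=10: dept='eng' → inner[ELSE] → mid
emp_id=11: dept='legal' → outer ELSE → other
emp_id=12: dept='finance' → outer ELSE → other
emp_id=13: dept='ops' → outer ELSE → other
emp_id=14: dept='legal' → outer ELSE → other
emp_id=15: dept='ops' → outer ELSE → other
emp_id=16: dept='finance' → outer ELSE → other
emp_id=17: dept='ops' → outer ELSE → other
emp_id=18: dept='hr' → inner[level < 3] → keep
emp_id=19: dept='eng' → inner[ELSE] → mid
emp_id=20: dept='ops' → outer ELSE → other
emp_id=21: dept='hr' → inner[level < 6] → flag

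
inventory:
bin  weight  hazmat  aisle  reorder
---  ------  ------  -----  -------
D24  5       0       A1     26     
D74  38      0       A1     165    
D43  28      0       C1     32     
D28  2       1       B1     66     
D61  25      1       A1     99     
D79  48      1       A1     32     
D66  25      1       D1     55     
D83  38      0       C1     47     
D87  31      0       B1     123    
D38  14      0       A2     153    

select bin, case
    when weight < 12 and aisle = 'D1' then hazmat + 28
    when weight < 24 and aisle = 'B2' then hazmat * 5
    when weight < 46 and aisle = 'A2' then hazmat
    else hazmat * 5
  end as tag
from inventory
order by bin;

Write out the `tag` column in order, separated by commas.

bin=D24: ELSE → 0
bin=D28: ELSE → 5
bin=D38: weight < 46 and aisle = 'A2' → 0
bin=D43: ELSE → 0
bin=D61: ELSE → 5
bin=D66: ELSE → 5
bin=D74: ELSE → 0
bin=D79: ELSE → 5
bin=D83: ELSE → 0
bin=D87: ELSE → 0

0, 5, 0, 0, 5, 5, 0, 5, 0, 0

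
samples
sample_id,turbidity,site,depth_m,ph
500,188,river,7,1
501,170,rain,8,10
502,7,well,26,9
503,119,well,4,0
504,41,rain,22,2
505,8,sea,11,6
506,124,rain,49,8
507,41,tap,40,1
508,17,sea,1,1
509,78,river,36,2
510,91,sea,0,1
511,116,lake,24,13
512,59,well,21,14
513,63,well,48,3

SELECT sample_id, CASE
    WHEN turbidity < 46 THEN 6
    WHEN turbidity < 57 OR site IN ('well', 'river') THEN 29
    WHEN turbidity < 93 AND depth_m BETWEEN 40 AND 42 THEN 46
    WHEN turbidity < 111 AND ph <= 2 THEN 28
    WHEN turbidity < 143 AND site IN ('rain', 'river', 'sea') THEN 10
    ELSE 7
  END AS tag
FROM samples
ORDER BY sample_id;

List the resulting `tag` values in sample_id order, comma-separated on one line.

sample_id=500: turbidity < 57 OR site IN ('well', 'river') → 29
sample_id=501: ELSE → 7
sample_id=502: turbidity < 46 → 6
sample_id=503: turbidity < 57 OR site IN ('well', 'river') → 29
sample_id=504: turbidity < 46 → 6
sample_id=505: turbidity < 46 → 6
sample_id=506: turbidity < 143 AND site IN ('rain', 'river', 'sea') → 10
sample_id=507: turbidity < 46 → 6
sample_id=508: turbidity < 46 → 6
sample_id=509: turbidity < 57 OR site IN ('well', 'river') → 29
sample_id=510: turbidity < 111 AND ph <= 2 → 28
sample_id=511: ELSE → 7
sample_id=512: turbidity < 57 OR site IN ('well', 'river') → 29
sample_id=513: turbidity < 57 OR site IN ('well', 'river') → 29

29, 7, 6, 29, 6, 6, 10, 6, 6, 29, 28, 7, 29, 29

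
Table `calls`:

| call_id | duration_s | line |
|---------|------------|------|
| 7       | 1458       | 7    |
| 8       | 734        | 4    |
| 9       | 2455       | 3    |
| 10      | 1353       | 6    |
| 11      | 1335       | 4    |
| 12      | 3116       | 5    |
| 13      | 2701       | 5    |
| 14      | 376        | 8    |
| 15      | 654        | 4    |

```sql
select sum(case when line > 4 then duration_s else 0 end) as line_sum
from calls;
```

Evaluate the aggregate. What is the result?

call_id=7: ✓ → 1458
call_id=8: ✗
call_id=9: ✗
call_id=10: ✓ → 1353
call_id=11: ✗
call_id=12: ✓ → 3116
call_id=13: ✓ → 2701
call_id=14: ✓ → 376
call_id=15: ✗
line_sum = 1458 + 1353 + 3116 + 2701 + 376 = 9004

9004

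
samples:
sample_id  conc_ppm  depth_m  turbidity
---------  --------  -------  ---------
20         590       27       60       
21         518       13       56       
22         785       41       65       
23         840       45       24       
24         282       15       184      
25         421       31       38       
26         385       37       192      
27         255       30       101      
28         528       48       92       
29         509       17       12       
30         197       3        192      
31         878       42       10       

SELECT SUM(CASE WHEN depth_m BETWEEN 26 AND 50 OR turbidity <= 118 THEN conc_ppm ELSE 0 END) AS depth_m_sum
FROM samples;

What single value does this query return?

sample_id=20: ✓ → 590
sample_id=21: ✓ → 518
sample_id=22: ✓ → 785
sample_id=23: ✓ → 840
sample_id=24: ✗
sample_id=25: ✓ → 421
sample_id=26: ✓ → 385
sample_id=27: ✓ → 255
sample_id=28: ✓ → 528
sample_id=29: ✓ → 509
sample_id=30: ✗
sample_id=31: ✓ → 878
depth_m_sum = 590 + 518 + 785 + 840 + 421 + 385 + 255 + 528 + 509 + 878 = 5709

5709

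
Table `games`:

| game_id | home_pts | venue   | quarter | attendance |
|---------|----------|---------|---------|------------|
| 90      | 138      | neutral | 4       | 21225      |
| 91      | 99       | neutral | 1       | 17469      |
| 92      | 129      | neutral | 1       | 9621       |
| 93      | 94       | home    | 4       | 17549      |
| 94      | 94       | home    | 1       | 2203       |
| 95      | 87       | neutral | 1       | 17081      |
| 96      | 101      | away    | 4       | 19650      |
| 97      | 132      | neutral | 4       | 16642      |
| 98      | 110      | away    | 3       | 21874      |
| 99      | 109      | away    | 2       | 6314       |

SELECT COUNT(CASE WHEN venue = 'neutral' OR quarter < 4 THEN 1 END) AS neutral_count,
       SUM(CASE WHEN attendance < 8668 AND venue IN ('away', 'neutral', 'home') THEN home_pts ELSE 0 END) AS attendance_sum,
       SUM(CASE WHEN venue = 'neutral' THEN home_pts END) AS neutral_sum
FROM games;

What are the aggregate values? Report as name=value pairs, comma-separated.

neutral_count=8, attendance_sum=203, neutral_sum=585

[neutral_count: venue = 'neutral' OR quarter < 4]
game_id=90: ✓ → 1
game_id=91: ✓ → 1
game_id=92: ✓ → 1
game_id=93: ✗
game_id=94: ✓ → 1
game_id=95: ✓ → 1
game_id=96: ✗
game_id=97: ✓ → 1
game_id=98: ✓ → 1
game_id=99: ✓ → 1
neutral_count = COUNT(1, 1, 1, 1, 1, 1, 1, 1) = 8
—
[attendance_sum: attendance < 8668 AND venue IN ('away', 'neutral', 'home')]
game_id=90: ✗
game_id=91: ✗
game_id=92: ✗
game_id=93: ✗
game_id=94: ✓ → 94
game_id=95: ✗
game_id=96: ✗
game_id=97: ✗
game_id=98: ✗
game_id=99: ✓ → 109
attendance_sum = 94 + 109 = 203
—
[neutral_sum: venue = 'neutral']
game_id=90: ✓ → 138
game_id=91: ✓ → 99
game_id=92: ✓ → 129
game_id=93: ✗
game_id=94: ✗
game_id=95: ✓ → 87
game_id=96: ✗
game_id=97: ✓ → 132
game_id=98: ✗
game_id=99: ✗
neutral_sum = 138 + 99 + 129 + 87 + 132 = 585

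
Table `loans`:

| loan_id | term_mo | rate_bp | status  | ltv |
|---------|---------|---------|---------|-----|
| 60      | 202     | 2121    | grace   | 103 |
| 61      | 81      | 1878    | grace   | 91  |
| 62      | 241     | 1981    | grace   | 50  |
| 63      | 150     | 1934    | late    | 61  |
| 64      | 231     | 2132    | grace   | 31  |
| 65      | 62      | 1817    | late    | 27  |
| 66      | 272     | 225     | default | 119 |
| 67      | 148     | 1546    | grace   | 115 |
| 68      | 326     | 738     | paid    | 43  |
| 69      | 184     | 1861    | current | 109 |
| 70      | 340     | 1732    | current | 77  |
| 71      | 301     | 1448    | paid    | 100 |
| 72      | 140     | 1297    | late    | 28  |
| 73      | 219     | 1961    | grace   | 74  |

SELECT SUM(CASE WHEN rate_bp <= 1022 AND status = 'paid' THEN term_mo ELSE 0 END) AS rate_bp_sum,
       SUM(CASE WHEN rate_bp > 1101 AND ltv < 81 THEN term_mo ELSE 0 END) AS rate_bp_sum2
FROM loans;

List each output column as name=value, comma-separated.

rate_bp_sum=326, rate_bp_sum2=1383

[rate_bp_sum: rate_bp <= 1022 AND status = 'paid']
loan_id=60: ✗
loan_id=61: ✗
loan_id=62: ✗
loan_id=63: ✗
loan_id=64: ✗
loan_id=65: ✗
loan_id=66: ✗
loan_id=67: ✗
loan_id=68: ✓ → 326
loan_id=69: ✗
loan_id=70: ✗
loan_id=71: ✗
loan_id=72: ✗
loan_id=73: ✗
rate_bp_sum = 326
—
[rate_bp_sum2: rate_bp > 1101 AND ltv < 81]
loan_id=60: ✗
loan_id=61: ✗
loan_id=62: ✓ → 241
loan_id=63: ✓ → 150
loan_id=64: ✓ → 231
loan_id=65: ✓ → 62
loan_id=66: ✗
loan_id=67: ✗
loan_id=68: ✗
loan_id=69: ✗
loan_id=70: ✓ → 340
loan_id=71: ✗
loan_id=72: ✓ → 140
loan_id=73: ✓ → 219
rate_bp_sum2 = 241 + 150 + 231 + 62 + 340 + 140 + 219 = 1383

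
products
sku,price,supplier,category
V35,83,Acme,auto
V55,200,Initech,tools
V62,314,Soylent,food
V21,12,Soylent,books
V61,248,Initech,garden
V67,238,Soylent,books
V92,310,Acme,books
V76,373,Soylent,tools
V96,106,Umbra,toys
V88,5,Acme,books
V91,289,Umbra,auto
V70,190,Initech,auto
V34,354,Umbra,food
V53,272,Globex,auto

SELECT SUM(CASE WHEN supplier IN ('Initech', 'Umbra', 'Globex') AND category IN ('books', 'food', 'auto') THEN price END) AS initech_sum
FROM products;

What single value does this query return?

1105

sku=V35: ✗
sku=V55: ✗
sku=V62: ✗
sku=V21: ✗
sku=V61: ✗
sku=V67: ✗
sku=V92: ✗
sku=V76: ✗
sku=V96: ✗
sku=V88: ✗
sku=V91: ✓ → 289
sku=V70: ✓ → 190
sku=V34: ✓ → 354
sku=V53: ✓ → 272
initech_sum = 289 + 190 + 354 + 272 = 1105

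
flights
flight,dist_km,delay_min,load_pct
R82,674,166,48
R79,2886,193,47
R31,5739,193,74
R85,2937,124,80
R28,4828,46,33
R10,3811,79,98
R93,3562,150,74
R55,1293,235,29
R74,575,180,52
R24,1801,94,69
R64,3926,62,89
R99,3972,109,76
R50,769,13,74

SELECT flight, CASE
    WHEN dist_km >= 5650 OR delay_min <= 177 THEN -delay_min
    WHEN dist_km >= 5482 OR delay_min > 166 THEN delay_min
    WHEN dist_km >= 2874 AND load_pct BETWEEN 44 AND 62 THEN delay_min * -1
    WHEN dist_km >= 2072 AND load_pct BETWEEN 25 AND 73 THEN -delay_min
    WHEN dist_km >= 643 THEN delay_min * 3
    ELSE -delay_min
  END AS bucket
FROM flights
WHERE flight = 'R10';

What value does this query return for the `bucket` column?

-79

flight = R10: dist_km=3811, delay_min=79, load_pct=98.
dist_km >= 5650 OR delay_min <= 177 → true → -79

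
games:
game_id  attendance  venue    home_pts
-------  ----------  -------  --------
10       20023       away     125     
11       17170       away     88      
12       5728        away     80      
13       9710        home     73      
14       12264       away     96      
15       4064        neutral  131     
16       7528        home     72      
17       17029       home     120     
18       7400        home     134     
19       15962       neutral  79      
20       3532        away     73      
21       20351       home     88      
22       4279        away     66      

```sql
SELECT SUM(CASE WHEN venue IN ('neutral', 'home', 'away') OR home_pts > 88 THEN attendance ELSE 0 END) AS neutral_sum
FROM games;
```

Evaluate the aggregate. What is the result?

145040

game_id=10: ✓ → 20023
game_id=11: ✓ → 17170
game_id=12: ✓ → 5728
game_id=13: ✓ → 9710
game_id=14: ✓ → 12264
game_id=15: ✓ → 4064
game_id=16: ✓ → 7528
game_id=17: ✓ → 17029
game_id=18: ✓ → 7400
game_id=19: ✓ → 15962
game_id=20: ✓ → 3532
game_id=21: ✓ → 20351
game_id=22: ✓ → 4279
neutral_sum = 20023 + 17170 + 5728 + 9710 + 12264 + 4064 + 7528 + 17029 + 7400 + 15962 + 3532 + 20351 + 4279 = 145040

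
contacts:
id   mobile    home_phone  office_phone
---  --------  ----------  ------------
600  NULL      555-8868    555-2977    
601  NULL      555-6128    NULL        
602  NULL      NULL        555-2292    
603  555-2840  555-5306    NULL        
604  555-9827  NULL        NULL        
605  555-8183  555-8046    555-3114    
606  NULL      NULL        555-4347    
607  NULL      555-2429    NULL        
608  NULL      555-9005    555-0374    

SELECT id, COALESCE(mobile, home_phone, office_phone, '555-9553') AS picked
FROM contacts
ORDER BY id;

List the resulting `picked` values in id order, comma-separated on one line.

id=600: mobile=NULL, home_phone=555-8868 → 555-8868
id=601: mobile=NULL, home_phone=555-6128 → 555-6128
id=602: mobile=NULL, home_phone=NULL, office_phone=555-2292 → 555-2292
id=603: mobile=555-2840 → 555-2840
id=604: mobile=555-9827 → 555-9827
id=605: mobile=555-8183 → 555-8183
id=606: mobile=NULL, home_phone=NULL, office_phone=555-4347 → 555-4347
id=607: mobile=NULL, home_phone=555-2429 → 555-2429
id=608: mobile=NULL, home_phone=555-9005 → 555-9005

555-8868, 555-6128, 555-2292, 555-2840, 555-9827, 555-8183, 555-4347, 555-2429, 555-9005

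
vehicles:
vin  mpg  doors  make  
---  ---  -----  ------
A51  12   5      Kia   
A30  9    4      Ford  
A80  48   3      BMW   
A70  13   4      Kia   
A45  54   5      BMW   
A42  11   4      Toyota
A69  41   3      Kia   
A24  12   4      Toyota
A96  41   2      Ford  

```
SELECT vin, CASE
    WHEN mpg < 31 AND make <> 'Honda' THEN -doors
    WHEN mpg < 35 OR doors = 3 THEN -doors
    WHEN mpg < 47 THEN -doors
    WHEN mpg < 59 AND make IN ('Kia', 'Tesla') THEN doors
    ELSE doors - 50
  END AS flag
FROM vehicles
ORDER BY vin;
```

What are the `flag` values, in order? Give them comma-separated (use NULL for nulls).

-4, -4, -4, -45, -5, -3, -4, -3, -2

vin=A24: mpg < 31 AND make <> 'Honda' → -4
vin=A30: mpg < 31 AND make <> 'Honda' → -4
vin=A42: mpg < 31 AND make <> 'Honda' → -4
vin=A45: ELSE → -45
vin=A51: mpg < 31 AND make <> 'Honda' → -5
vin=A69: mpg < 35 OR doors = 3 → -3
vin=A70: mpg < 31 AND make <> 'Honda' → -4
vin=A80: mpg < 35 OR doors = 3 → -3
vin=A96: mpg < 47 → -2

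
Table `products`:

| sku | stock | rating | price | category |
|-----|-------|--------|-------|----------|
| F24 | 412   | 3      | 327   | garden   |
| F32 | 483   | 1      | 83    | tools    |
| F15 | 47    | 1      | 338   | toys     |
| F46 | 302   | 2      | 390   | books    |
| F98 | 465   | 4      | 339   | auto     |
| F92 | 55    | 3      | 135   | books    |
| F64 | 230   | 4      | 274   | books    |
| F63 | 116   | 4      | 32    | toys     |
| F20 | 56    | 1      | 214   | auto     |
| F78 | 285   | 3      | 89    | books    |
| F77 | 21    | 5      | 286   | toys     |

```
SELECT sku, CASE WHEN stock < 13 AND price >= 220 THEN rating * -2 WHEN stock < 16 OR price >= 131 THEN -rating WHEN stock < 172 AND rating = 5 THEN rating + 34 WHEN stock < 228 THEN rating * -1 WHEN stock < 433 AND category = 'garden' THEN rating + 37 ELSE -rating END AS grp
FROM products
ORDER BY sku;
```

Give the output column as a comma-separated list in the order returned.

-1, -1, -3, -1, -2, -4, -4, -5, -3, -3, -4

sku=F15: stock < 16 OR price >= 131 → -1
sku=F20: stock < 16 OR price >= 131 → -1
sku=F24: stock < 16 OR price >= 131 → -3
sku=F32: ELSE → -1
sku=F46: stock < 16 OR price >= 131 → -2
sku=F63: stock < 228 → -4
sku=F64: stock < 16 OR price >= 131 → -4
sku=F77: stock < 16 OR price >= 131 → -5
sku=F78: ELSE → -3
sku=F92: stock < 16 OR price >= 131 → -3
sku=F98: stock < 16 OR price >= 131 → -4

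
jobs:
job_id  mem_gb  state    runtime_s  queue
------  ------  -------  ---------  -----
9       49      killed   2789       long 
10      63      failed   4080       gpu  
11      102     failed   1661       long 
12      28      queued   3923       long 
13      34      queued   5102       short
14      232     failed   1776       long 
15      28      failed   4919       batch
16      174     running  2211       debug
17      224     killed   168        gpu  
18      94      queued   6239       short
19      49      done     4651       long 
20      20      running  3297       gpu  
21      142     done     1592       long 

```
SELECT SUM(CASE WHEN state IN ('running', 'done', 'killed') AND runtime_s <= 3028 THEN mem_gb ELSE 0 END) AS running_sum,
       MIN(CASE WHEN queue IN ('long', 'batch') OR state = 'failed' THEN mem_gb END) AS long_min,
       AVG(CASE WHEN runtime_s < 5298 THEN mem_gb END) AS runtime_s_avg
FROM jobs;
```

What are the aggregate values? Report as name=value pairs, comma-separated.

[running_sum: state IN ('running', 'done', 'killed') AND runtime_s <= 3028]
job_id=9: ✓ → 49
job_id=10: ✗
job_id=11: ✗
job_id=12: ✗
job_id=13: ✗
job_id=14: ✗
job_id=15: ✗
job_id=16: ✓ → 174
job_id=17: ✓ → 224
job_id=18: ✗
job_id=19: ✗
job_id=20: ✗
job_id=21: ✓ → 142
running_sum = 49 + 174 + 224 + 142 = 589
—
[long_min: queue IN ('long', 'batch') OR state = 'failed']
job_id=9: ✓ → 49
job_id=10: ✓ → 63
job_id=11: ✓ → 102
job_id=12: ✓ → 28
job_id=13: ✗
job_id=14: ✓ → 232
job_id=15: ✓ → 28
job_id=16: ✗
job_id=17: ✗
job_id=18: ✗
job_id=19: ✓ → 49
job_id=20: ✗
job_id=21: ✓ → 142
long_min = MIN(49, 63, 102, 28, 232, 28, 49, 142) = 28
—
[runtime_s_avg: runtime_s < 5298]
job_id=9: ✓ → 49
job_id=10: ✓ → 63
job_id=11: ✓ → 102
job_id=12: ✓ → 28
job_id=13: ✓ → 34
job_id=14: ✓ → 232
job_id=15: ✓ → 28
job_id=16: ✓ → 174
job_id=17: ✓ → 224
job_id=18: ✗
job_id=19: ✓ → 49
job_id=20: ✓ → 20
job_id=21: ✓ → 142
runtime_s_avg = (49 + 63 + 102 + 28 + 34 + 232 + 28 + 174 + 224 + 49 + 20 + 142) / 12 = 95.4166666667

running_sum=589, long_min=28, runtime_s_avg=95.4166666667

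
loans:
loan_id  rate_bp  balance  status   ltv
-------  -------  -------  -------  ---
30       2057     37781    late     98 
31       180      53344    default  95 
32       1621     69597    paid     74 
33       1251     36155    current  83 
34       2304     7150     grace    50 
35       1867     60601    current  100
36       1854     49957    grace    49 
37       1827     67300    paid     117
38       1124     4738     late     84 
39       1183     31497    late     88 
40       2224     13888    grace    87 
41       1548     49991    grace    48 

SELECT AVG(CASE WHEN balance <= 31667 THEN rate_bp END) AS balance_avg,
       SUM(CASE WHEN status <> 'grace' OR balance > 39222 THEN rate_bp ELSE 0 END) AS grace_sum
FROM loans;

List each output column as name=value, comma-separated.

balance_avg=1708.75, grace_sum=14512

[balance_avg: balance <= 31667]
loan_id=30: ✗
loan_id=31: ✗
loan_id=32: ✗
loan_id=33: ✗
loan_id=34: ✓ → 2304
loan_id=35: ✗
loan_id=36: ✗
loan_id=37: ✗
loan_id=38: ✓ → 1124
loan_id=39: ✓ → 1183
loan_id=40: ✓ → 2224
loan_id=41: ✗
balance_avg = (2304 + 1124 + 1183 + 2224) / 4 = 1708.75
—
[grace_sum: status <> 'grace' OR balance > 39222]
loan_id=30: ✓ → 2057
loan_id=31: ✓ → 180
loan_id=32: ✓ → 1621
loan_id=33: ✓ → 1251
loan_id=34: ✗
loan_id=35: ✓ → 1867
loan_id=36: ✓ → 1854
loan_id=37: ✓ → 1827
loan_id=38: ✓ → 1124
loan_id=39: ✓ → 1183
loan_id=40: ✗
loan_id=41: ✓ → 1548
grace_sum = 2057 + 180 + 1621 + 1251 + 1867 + 1854 + 1827 + 1124 + 1183 + 1548 = 14512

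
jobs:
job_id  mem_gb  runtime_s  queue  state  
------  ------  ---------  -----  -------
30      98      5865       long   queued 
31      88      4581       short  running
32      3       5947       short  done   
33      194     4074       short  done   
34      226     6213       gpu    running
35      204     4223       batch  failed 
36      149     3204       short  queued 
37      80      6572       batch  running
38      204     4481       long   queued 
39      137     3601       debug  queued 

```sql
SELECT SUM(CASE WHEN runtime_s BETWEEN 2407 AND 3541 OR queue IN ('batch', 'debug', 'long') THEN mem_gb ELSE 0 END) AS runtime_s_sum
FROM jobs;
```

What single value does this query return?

872

job_id=30: ✓ → 98
job_id=31: ✗
job_id=32: ✗
job_id=33: ✗
job_id=34: ✗
job_id=35: ✓ → 204
job_id=36: ✓ → 149
job_id=37: ✓ → 80
job_id=38: ✓ → 204
job_id=39: ✓ → 137
runtime_s_sum = 98 + 204 + 149 + 80 + 204 + 137 = 872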